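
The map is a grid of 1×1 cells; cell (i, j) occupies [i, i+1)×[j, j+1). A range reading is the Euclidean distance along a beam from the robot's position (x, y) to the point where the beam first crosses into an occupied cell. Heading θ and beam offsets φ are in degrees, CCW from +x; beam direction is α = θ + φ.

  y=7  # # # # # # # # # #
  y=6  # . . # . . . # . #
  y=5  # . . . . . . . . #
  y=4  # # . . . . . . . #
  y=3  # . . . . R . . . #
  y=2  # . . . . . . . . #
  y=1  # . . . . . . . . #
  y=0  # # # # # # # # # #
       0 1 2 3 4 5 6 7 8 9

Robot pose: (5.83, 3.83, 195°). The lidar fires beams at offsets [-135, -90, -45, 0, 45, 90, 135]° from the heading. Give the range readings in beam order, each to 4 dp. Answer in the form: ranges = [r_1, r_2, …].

ranges = [2.5057, 3.2818, 5.5772, 5.0004, 3.2678, 2.9298, 3.6604]

beam 1: φ=-135°, α=60°
  direction (0.5000, 0.8660); cell (5,3); t to first gridline: x 0.3400, y 0.1963 (then +2.0000 / +1.1547)
    (5,4) via y @ 0.1963
    (6,4) via x @ 0.3400
    (6,5) via y @ 1.3510
    (7,5) via x @ 2.3400
    (7,6) via y @ 2.5057  # hit
  → r_1 = 2.5057
beam 2: φ=-90°, α=105°
  direction (-0.2588, 0.9659); cell (5,3); t to first gridline: x 3.2069, y 0.1760 (then +3.8637 / +1.0353)
    (5,4) via y @ 0.1760
    (5,5) via y @ 1.2113
    (5,6) via y @ 2.2465
    (4,6) via x @ 3.2069
    (4,7) via y @ 3.2818  # hit
  → r_2 = 3.2818
beam 3: φ=-45°, α=150°
  direction (-0.8660, 0.5000); cell (5,3); t to first gridline: x 0.9584, y 0.3400 (then +1.1547 / +2.0000)
    (5,4) via y @ 0.3400
    (4,4) via x @ 0.9584
    (3,4) via x @ 2.1131
    (3,5) via y @ 2.3400
    (2,5) via x @ 3.2678
    (2,6) via y @ 4.3400
    (1,6) via x @ 4.4225
    (0,6) via x @ 5.5772  # hit
  → r_3 = 5.5772
beam 4: φ=0°, α=195°
  direction (-0.9659, -0.2588); cell (5,3); t to first gridline: x 0.8593, y 3.2069 (then +1.0353 / +3.8637)
    (4,3) via x @ 0.8593
    (3,3) via x @ 1.8946
    (2,3) via x @ 2.9298
    (2,2) via y @ 3.2069
    (1,2) via x @ 3.9651
    (0,2) via x @ 5.0004  # hit
  → r_4 = 5.0004
beam 5: φ=45°, α=240°
  direction (-0.5000, -0.8660); cell (5,3); t to first gridline: x 1.6600, y 0.9584 (then +2.0000 / +1.1547)
    (5,2) via y @ 0.9584
    (4,2) via x @ 1.6600
    (4,1) via y @ 2.1131
    (4,0) via y @ 3.2678  # hit
  → r_5 = 3.2678
beam 6: φ=90°, α=285°
  direction (0.2588, -0.9659); cell (5,3); t to first gridline: x 0.6568, y 0.8593 (then +3.8637 / +1.0353)
    (6,3) via x @ 0.6568
    (6,2) via y @ 0.8593
    (6,1) via y @ 1.8946
    (6,0) via y @ 2.9298  # hit
  → r_6 = 2.9298
beam 7: φ=135°, α=330°
  direction (0.8660, -0.5000); cell (5,3); t to first gridline: x 0.1963, y 1.6600 (then +1.1547 / +2.0000)
    (6,3) via x @ 0.1963
    (7,3) via x @ 1.3510
    (7,2) via y @ 1.6600
    (8,2) via x @ 2.5057
    (8,1) via y @ 3.6600
    (9,1) via x @ 3.6604  # hit
  → r_7 = 3.6604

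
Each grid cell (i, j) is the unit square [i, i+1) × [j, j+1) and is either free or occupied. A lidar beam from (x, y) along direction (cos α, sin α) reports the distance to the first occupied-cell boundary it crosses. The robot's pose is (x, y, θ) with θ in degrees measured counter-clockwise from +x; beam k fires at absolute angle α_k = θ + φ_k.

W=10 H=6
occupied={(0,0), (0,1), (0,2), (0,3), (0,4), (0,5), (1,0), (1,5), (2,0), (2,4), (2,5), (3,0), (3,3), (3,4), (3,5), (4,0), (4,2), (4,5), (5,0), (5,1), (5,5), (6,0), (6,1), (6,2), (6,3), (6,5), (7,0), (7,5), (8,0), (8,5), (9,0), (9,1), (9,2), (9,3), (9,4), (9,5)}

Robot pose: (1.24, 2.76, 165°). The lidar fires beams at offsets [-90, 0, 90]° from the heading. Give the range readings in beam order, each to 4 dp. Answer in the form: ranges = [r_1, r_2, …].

ranges = [2.3190, 0.2485, 0.9273]

beam 1: φ=-90°, α=75°
  d=(0.2588,0.9659)  start (1,2)  tX=2.9364 tY=0.2485  stride 1/|dx|=3.8637 1/|dy|=1.0353
    cross y-line → (1,3), t=0.2485
    cross y-line → (1,4), t=1.2837
    cross y-line → (1,5), t=2.3190 (wall)
  → r_1 = 2.3190
beam 2: φ=0°, α=165°
  d=(-0.9659,0.2588)  start (1,2)  tX=0.2485 tY=0.9273  stride 1/|dx|=1.0353 1/|dy|=3.8637
    cross x-line → (0,2), t=0.2485 (wall)
  → r_2 = 0.2485
beam 3: φ=90°, α=255°
  d=(-0.2588,-0.9659)  start (1,2)  tX=0.9273 tY=0.7868  stride 1/|dx|=3.8637 1/|dy|=1.0353
    cross y-line → (1,1), t=0.7868
    cross x-line → (0,1), t=0.9273 (wall)
  → r_3 = 0.9273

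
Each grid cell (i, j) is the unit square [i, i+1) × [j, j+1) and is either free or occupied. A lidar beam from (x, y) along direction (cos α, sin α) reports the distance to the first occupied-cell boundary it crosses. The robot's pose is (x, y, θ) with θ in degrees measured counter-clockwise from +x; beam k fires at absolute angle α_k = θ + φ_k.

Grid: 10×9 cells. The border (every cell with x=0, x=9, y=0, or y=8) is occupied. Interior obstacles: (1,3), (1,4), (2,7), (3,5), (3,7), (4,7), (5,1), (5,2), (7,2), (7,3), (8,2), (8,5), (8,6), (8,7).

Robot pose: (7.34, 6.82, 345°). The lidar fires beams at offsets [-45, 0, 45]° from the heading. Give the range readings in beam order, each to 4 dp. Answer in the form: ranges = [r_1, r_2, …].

beam 1: φ=-45°, α=300°
  dir = (cos 300°, sin 300°) = (0.5000, -0.8660); from cell (7,6)
  next x-line at t=1.3200, next y-line at t=0.9469; Δt_x=2.0000, Δt_y=1.1547
    y: enter (7,5) at t=0.9469
    x: enter (8,5) at t=1.3200 ← occupied
  → r_1 = 1.3200
beam 2: φ=0°, α=345°
  dir = (cos 345°, sin 345°) = (0.9659, -0.2588); from cell (7,6)
  next x-line at t=0.6833, next y-line at t=3.1682; Δt_x=1.0353, Δt_y=3.8637
    x: enter (8,6) at t=0.6833 ← occupied
  → r_2 = 0.6833
beam 3: φ=45°, α=30°
  dir = (cos 30°, sin 30°) = (0.8660, 0.5000); from cell (7,6)
  next x-line at t=0.7621, next y-line at t=0.3600; Δt_x=1.1547, Δt_y=2.0000
    y: enter (7,7) at t=0.3600
    x: enter (8,7) at t=0.7621 ← occupied
  → r_3 = 0.7621

ranges = [1.3200, 0.6833, 0.7621]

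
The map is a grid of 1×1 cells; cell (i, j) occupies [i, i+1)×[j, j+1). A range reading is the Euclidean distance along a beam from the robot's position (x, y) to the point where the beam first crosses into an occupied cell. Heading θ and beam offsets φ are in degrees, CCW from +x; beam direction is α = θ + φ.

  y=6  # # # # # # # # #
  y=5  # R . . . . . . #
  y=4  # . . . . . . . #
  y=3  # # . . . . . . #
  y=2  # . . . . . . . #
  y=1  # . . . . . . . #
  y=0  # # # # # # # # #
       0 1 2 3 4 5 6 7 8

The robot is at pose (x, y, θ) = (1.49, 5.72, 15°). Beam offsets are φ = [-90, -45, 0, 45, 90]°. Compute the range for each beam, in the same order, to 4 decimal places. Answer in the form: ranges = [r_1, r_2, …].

ranges = [1.7807, 7.5171, 1.0818, 0.3233, 0.2899]

beam 1: φ=-90°, α=285°
  d=(0.2588,-0.9659)  start (1,5)  tX=1.9705 tY=0.7454  stride 1/|dx|=3.8637 1/|dy|=1.0353
    cross y-line → (1,4), t=0.7454
    cross y-line → (1,3), t=1.7807 (wall)
  → r_1 = 1.7807
beam 2: φ=-45°, α=330°
  d=(0.8660,-0.5000)  start (1,5)  tX=0.5889 tY=1.4400  stride 1/|dx|=1.1547 1/|dy|=2.0000
    cross x-line → (2,5), t=0.5889
    cross y-line → (2,4), t=1.4400
    cross x-line → (3,4), t=1.7436
    cross x-line → (4,4), t=2.8983
    cross y-line → (4,3), t=3.4400
    cross x-line → (5,3), t=4.0530
    cross x-line → (6,3), t=5.2077
    cross y-line → (6,2), t=5.4400
    cross x-line → (7,2), t=6.3624
    cross y-line → (7,1), t=7.4400
    cross x-line → (8,1), t=7.5171 (wall)
  → r_2 = 7.5171
beam 3: φ=0°, α=15°
  d=(0.9659,0.2588)  start (1,5)  tX=0.5280 tY=1.0818  stride 1/|dx|=1.0353 1/|dy|=3.8637
    cross x-line → (2,5), t=0.5280
    cross y-line → (2,6), t=1.0818 (wall)
  → r_3 = 1.0818
beam 4: φ=45°, α=60°
  d=(0.5000,0.8660)  start (1,5)  tX=1.0200 tY=0.3233  stride 1/|dx|=2.0000 1/|dy|=1.1547
    cross y-line → (1,6), t=0.3233 (wall)
  → r_4 = 0.3233
beam 5: φ=90°, α=105°
  d=(-0.2588,0.9659)  start (1,5)  tX=1.8932 tY=0.2899  stride 1/|dx|=3.8637 1/|dy|=1.0353
    cross y-line → (1,6), t=0.2899 (wall)
  → r_5 = 0.2899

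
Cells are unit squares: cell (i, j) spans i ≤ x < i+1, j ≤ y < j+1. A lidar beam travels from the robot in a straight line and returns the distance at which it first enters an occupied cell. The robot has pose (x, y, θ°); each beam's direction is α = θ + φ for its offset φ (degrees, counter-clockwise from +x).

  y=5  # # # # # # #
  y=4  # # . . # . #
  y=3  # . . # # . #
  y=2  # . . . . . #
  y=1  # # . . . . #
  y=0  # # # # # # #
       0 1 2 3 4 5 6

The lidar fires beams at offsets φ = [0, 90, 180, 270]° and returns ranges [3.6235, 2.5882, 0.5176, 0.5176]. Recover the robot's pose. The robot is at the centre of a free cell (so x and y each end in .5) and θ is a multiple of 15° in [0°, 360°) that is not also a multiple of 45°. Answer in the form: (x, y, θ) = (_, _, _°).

(x, y, θ) = (2.5, 1.5, 15°)

Candidates: 15 free-cell centres × 16 headings = 240 poses. Raycast each; keep the one whose scan matches to 4 dp.
  (3.5, 1.5, 285°): beam 1 = 0.5176 ≠ 3.6235 ✗
  (1.5, 3.5, 15°): beam 1 = 1.5529 ≠ 3.6235 ✗
  (1.5, 2.5, 105°): beam 1 = 1.5529 ≠ 3.6235 ✗
  (3.5, 2.5, 255°): beam 1 = 1.5529 ≠ 3.6235 ✗
  …
  (2.5, 1.5, 15°): r_1=3.6235, r_2=2.5882, r_3=0.5176, r_4=0.5176 — all match ✓
Only this pose fits every beam.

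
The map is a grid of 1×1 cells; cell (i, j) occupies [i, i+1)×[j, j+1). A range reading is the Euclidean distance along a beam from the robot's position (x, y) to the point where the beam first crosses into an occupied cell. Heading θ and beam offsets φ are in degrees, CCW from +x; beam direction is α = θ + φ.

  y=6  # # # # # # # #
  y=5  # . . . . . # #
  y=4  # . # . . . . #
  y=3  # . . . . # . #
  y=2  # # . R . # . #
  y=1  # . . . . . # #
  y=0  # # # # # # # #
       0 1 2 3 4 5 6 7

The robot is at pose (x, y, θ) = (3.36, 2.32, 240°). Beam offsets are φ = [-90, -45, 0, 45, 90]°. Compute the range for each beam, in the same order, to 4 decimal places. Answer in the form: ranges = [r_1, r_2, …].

ranges = [2.7251, 2.4433, 1.5242, 1.3666, 2.6400]

beam 1: φ=-90°, α=150°
  d=(-0.8660,0.5000)  start (3,2)  tX=0.4157 tY=1.3600  stride 1/|dx|=1.1547 1/|dy|=2.0000
    cross x-line → (2,2), t=0.4157
    cross y-line → (2,3), t=1.3600
    cross x-line → (1,3), t=1.5704
    cross x-line → (0,3), t=2.7251 (wall)
  → r_1 = 2.7251
beam 2: φ=-45°, α=195°
  d=(-0.9659,-0.2588)  start (3,2)  tX=0.3727 tY=1.2364  stride 1/|dx|=1.0353 1/|dy|=3.8637
    cross x-line → (2,2), t=0.3727
    cross y-line → (2,1), t=1.2364
    cross x-line → (1,1), t=1.4080
    cross x-line → (0,1), t=2.4433 (wall)
  → r_2 = 2.4433
beam 3: φ=0°, α=240°
  d=(-0.5000,-0.8660)  start (3,2)  tX=0.7200 tY=0.3695  stride 1/|dx|=2.0000 1/|dy|=1.1547
    cross y-line → (3,1), t=0.3695
    cross x-line → (2,1), t=0.7200
    cross y-line → (2,0), t=1.5242 (wall)
  → r_3 = 1.5242
beam 4: φ=45°, α=285°
  d=(0.2588,-0.9659)  start (3,2)  tX=2.4728 tY=0.3313  stride 1/|dx|=3.8637 1/|dy|=1.0353
    cross y-line → (3,1), t=0.3313
    cross y-line → (3,0), t=1.3666 (wall)
  → r_4 = 1.3666
beam 5: φ=90°, α=330°
  d=(0.8660,-0.5000)  start (3,2)  tX=0.7390 tY=0.6400  stride 1/|dx|=1.1547 1/|dy|=2.0000
    cross y-line → (3,1), t=0.6400
    cross x-line → (4,1), t=0.7390
    cross x-line → (5,1), t=1.8937
    cross y-line → (5,0), t=2.6400 (wall)
  → r_5 = 2.6400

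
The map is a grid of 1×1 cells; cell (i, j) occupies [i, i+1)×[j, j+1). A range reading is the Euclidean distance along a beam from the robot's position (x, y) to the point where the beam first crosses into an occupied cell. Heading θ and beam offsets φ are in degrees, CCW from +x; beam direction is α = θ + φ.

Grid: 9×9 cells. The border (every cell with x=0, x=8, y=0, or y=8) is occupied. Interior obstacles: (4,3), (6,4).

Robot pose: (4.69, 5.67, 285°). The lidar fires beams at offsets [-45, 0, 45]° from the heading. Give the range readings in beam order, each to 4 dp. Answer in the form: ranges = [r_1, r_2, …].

beam 1: φ=-45°, α=240°
  direction (-0.5000, -0.8660); cell (4,5); t to first gridline: x 1.3800, y 0.7736 (then +2.0000 / +1.1547)
    (4,4) via y @ 0.7736
    (3,4) via x @ 1.3800
    (3,3) via y @ 1.9283
    (3,2) via y @ 3.0831
    (2,2) via x @ 3.3800
    (2,1) via y @ 4.2378
    (1,1) via x @ 5.3800
    (1,0) via y @ 5.3925  # hit
  → r_1 = 5.3925
beam 2: φ=0°, α=285°
  direction (0.2588, -0.9659); cell (4,5); t to first gridline: x 1.1977, y 0.6936 (then +3.8637 / +1.0353)
    (4,4) via y @ 0.6936
    (5,4) via x @ 1.1977
    (5,3) via y @ 1.7289
    (5,2) via y @ 2.7642
    (5,1) via y @ 3.7995
    (5,0) via y @ 4.8347  # hit
  → r_2 = 4.8347
beam 3: φ=45°, α=330°
  direction (0.8660, -0.5000); cell (4,5); t to first gridline: x 0.3580, y 1.3400 (then +1.1547 / +2.0000)
    (5,5) via x @ 0.3580
    (5,4) via y @ 1.3400
    (6,4) via x @ 1.5127  # hit
  → r_3 = 1.5127

ranges = [5.3925, 4.8347, 1.5127]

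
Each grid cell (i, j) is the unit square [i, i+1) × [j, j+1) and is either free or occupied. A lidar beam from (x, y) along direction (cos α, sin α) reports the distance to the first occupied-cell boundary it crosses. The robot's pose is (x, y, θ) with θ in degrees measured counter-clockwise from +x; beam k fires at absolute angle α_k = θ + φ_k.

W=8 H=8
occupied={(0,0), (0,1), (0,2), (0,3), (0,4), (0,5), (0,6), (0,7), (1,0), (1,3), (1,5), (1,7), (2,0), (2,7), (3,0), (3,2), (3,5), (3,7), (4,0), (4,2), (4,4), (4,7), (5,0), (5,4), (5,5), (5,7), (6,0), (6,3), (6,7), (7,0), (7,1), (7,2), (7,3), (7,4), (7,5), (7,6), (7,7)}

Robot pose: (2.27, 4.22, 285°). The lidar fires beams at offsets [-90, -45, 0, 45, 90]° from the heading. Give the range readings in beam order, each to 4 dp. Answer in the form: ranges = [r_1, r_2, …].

beam 1: φ=-90°, α=195°
  cosα=-0.9659 sinα=-0.2588 | (2,4) | tMaxX 0.2795 tMaxY 0.8500 | tΔX 1.0353 tΔY 3.8637
    t=0.2795 [x] (1,4)
    t=0.8500 [y] (1,3) — stop
  → r_1 = 0.8500
beam 2: φ=-45°, α=240°
  cosα=-0.5000 sinα=-0.8660 | (2,4) | tMaxX 0.5400 tMaxY 0.2540 | tΔX 2.0000 tΔY 1.1547
    t=0.2540 [y] (2,3)
    t=0.5400 [x] (1,3) — stop
  → r_2 = 0.5400
beam 3: φ=0°, α=285°
  cosα=0.2588 sinα=-0.9659 | (2,4) | tMaxX 2.8205 tMaxY 0.2278 | tΔX 3.8637 tΔY 1.0353
    t=0.2278 [y] (2,3)
    t=1.2630 [y] (2,2)
    t=2.2983 [y] (2,1)
    t=2.8205 [x] (3,1)
    t=3.3336 [y] (3,0) — stop
  → r_3 = 3.3336
beam 4: φ=45°, α=330°
  cosα=0.8660 sinα=-0.5000 | (2,4) | tMaxX 0.8429 tMaxY 0.4400 | tΔX 1.1547 tΔY 2.0000
    t=0.4400 [y] (2,3)
    t=0.8429 [x] (3,3)
    t=1.9976 [x] (4,3)
    t=2.4400 [y] (4,2) — stop
  → r_4 = 2.4400
beam 5: φ=90°, α=15°
  cosα=0.9659 sinα=0.2588 | (2,4) | tMaxX 0.7558 tMaxY 3.0137 | tΔX 1.0353 tΔY 3.8637
    t=0.7558 [x] (3,4)
    t=1.7910 [x] (4,4) — stop
  → r_5 = 1.7910

ranges = [0.8500, 0.5400, 3.3336, 2.4400, 1.7910]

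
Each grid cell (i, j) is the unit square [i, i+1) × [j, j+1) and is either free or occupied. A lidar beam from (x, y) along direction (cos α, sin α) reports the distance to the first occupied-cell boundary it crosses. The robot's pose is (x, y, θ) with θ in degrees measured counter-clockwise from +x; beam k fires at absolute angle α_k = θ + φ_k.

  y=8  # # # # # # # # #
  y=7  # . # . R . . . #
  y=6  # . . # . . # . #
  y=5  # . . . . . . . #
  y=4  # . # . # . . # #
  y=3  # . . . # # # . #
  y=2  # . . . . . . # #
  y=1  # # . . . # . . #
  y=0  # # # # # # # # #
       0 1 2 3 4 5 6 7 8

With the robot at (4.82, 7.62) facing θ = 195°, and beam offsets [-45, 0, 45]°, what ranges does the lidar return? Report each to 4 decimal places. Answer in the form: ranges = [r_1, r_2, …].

beam 1: φ=-45°, α=150°
  cosα=-0.8660 sinα=0.5000 | (4,7) | tMaxX 0.9469 tMaxY 0.7600 | tΔX 1.1547 tΔY 2.0000
    t=0.7600 [y] (4,8) — stop
  → r_1 = 0.7600
beam 2: φ=0°, α=195°
  cosα=-0.9659 sinα=-0.2588 | (4,7) | tMaxX 0.8489 tMaxY 2.3955 | tΔX 1.0353 tΔY 3.8637
    t=0.8489 [x] (3,7)
    t=1.8842 [x] (2,7) — stop
  → r_2 = 1.8842
beam 3: φ=45°, α=240°
  cosα=-0.5000 sinα=-0.8660 | (4,7) | tMaxX 1.6400 tMaxY 0.7159 | tΔX 2.0000 tΔY 1.1547
    t=0.7159 [y] (4,6)
    t=1.6400 [x] (3,6) — stop
  → r_3 = 1.6400

ranges = [0.7600, 1.8842, 1.6400]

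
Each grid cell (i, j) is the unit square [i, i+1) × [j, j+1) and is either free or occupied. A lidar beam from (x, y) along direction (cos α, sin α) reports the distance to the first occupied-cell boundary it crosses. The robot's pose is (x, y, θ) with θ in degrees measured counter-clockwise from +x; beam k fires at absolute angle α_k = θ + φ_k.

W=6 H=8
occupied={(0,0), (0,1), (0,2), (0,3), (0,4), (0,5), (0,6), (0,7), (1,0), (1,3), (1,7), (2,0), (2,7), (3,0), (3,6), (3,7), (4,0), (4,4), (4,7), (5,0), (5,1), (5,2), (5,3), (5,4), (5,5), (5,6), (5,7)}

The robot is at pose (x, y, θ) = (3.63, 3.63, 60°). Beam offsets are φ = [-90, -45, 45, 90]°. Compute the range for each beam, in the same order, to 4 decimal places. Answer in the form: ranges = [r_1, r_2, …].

ranges = [1.5819, 1.4183, 3.4889, 3.0369]

beam 1: φ=-90°, α=330°
  direction (0.8660, -0.5000); cell (3,3); t to first gridline: x 0.4272, y 1.2600 (then +1.1547 / +2.0000)
    (4,3) via x @ 0.4272
    (4,2) via y @ 1.2600
    (5,2) via x @ 1.5819  # hit
  → r_1 = 1.5819
beam 2: φ=-45°, α=15°
  direction (0.9659, 0.2588); cell (3,3); t to first gridline: x 0.3831, y 1.4296 (then +1.0353 / +3.8637)
    (4,3) via x @ 0.3831
    (5,3) via x @ 1.4183  # hit
  → r_2 = 1.4183
beam 3: φ=45°, α=105°
  direction (-0.2588, 0.9659); cell (3,3); t to first gridline: x 2.4341, y 0.3831 (then +3.8637 / +1.0353)
    (3,4) via y @ 0.3831
    (3,5) via y @ 1.4183
    (2,5) via x @ 2.4341
    (2,6) via y @ 2.4536
    (2,7) via y @ 3.4889  # hit
  → r_3 = 3.4889
beam 4: φ=90°, α=150°
  direction (-0.8660, 0.5000); cell (3,3); t to first gridline: x 0.7275, y 0.7400 (then +1.1547 / +2.0000)
    (2,3) via x @ 0.7275
    (2,4) via y @ 0.7400
    (1,4) via x @ 1.8822
    (1,5) via y @ 2.7400
    (0,5) via x @ 3.0369  # hit
  → r_4 = 3.0369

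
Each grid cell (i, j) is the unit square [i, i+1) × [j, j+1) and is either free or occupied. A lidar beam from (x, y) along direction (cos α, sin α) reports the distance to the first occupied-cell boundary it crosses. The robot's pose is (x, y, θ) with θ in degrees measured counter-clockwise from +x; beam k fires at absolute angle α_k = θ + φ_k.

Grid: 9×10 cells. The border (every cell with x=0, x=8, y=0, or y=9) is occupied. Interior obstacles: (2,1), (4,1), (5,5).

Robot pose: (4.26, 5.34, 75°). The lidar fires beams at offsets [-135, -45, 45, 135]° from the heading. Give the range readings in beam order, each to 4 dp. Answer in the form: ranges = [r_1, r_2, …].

ranges = [5.0114, 0.8545, 4.2262, 3.7643]

beam 1: φ=-135°, α=300°
  cosα=0.5000 sinα=-0.8660 | (4,5) | tMaxX 1.4800 tMaxY 0.3926 | tΔX 2.0000 tΔY 1.1547
    t=0.3926 [y] (4,4)
    t=1.4800 [x] (5,4)
    t=1.5473 [y] (5,3)
    t=2.7020 [y] (5,2)
    t=3.4800 [x] (6,2)
    t=3.8567 [y] (6,1)
    t=5.0114 [y] (6,0) — stop
  → r_1 = 5.0114
beam 2: φ=-45°, α=30°
  cosα=0.8660 sinα=0.5000 | (4,5) | tMaxX 0.8545 tMaxY 1.3200 | tΔX 1.1547 tΔY 2.0000
    t=0.8545 [x] (5,5) — stop
  → r_2 = 0.8545
beam 3: φ=45°, α=120°
  cosα=-0.5000 sinα=0.8660 | (4,5) | tMaxX 0.5200 tMaxY 0.7621 | tΔX 2.0000 tΔY 1.1547
    t=0.5200 [x] (3,5)
    t=0.7621 [y] (3,6)
    t=1.9168 [y] (3,7)
    t=2.5200 [x] (2,7)
    t=3.0715 [y] (2,8)
    t=4.2262 [y] (2,9) — stop
  → r_3 = 4.2262
beam 4: φ=135°, α=210°
  cosα=-0.8660 sinα=-0.5000 | (4,5) | tMaxX 0.3002 tMaxY 0.6800 | tΔX 1.1547 tΔY 2.0000
    t=0.3002 [x] (3,5)
    t=0.6800 [y] (3,4)
    t=1.4549 [x] (2,4)
    t=2.6096 [x] (1,4)
    t=2.6800 [y] (1,3)
    t=3.7643 [x] (0,3) — stop
  → r_4 = 3.7643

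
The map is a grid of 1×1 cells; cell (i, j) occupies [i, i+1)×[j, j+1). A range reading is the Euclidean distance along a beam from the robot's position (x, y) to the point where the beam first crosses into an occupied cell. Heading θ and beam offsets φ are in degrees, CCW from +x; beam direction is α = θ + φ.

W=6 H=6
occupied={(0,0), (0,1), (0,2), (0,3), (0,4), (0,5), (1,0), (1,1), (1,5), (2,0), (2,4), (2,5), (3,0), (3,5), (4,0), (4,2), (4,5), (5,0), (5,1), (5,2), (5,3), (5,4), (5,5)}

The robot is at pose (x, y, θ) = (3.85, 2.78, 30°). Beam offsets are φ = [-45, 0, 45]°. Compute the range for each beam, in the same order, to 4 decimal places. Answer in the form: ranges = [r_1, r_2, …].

ranges = [0.1553, 0.1732, 2.2983]

beam 1: φ=-45°, α=345°
  d=(0.9659,-0.2588)  start (3,2)  tX=0.1553 tY=3.0137  stride 1/|dx|=1.0353 1/|dy|=3.8637
    cross x-line → (4,2), t=0.1553 (wall)
  → r_1 = 0.1553
beam 2: φ=0°, α=30°
  d=(0.8660,0.5000)  start (3,2)  tX=0.1732 tY=0.4400  stride 1/|dx|=1.1547 1/|dy|=2.0000
    cross x-line → (4,2), t=0.1732 (wall)
  → r_2 = 0.1732
beam 3: φ=45°, α=75°
  d=(0.2588,0.9659)  start (3,2)  tX=0.5796 tY=0.2278  stride 1/|dx|=3.8637 1/|dy|=1.0353
    cross y-line → (3,3), t=0.2278
    cross x-line → (4,3), t=0.5796
    cross y-line → (4,4), t=1.2630
    cross y-line → (4,5), t=2.2983 (wall)
  → r_3 = 2.2983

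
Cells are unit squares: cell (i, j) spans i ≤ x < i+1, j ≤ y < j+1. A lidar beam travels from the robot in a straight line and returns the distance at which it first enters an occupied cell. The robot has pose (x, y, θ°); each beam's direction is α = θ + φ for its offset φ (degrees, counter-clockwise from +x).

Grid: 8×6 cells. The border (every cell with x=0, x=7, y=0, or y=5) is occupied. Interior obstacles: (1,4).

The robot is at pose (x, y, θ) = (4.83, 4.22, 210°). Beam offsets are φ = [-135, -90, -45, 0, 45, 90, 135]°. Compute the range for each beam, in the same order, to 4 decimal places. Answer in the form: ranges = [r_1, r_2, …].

beam 1: φ=-135°, α=75°
  dir = (cos 75°, sin 75°) = (0.2588, 0.9659); from cell (4,4)
  next x-line at t=0.6568, next y-line at t=0.8075; Δt_x=3.8637, Δt_y=1.0353
    x: enter (5,4) at t=0.6568
    y: enter (5,5) at t=0.8075 ← occupied
  → r_1 = 0.8075
beam 2: φ=-90°, α=120°
  dir = (cos 120°, sin 120°) = (-0.5000, 0.8660); from cell (4,4)
  next x-line at t=1.6600, next y-line at t=0.9007; Δt_x=2.0000, Δt_y=1.1547
    y: enter (4,5) at t=0.9007 ← occupied
  → r_2 = 0.9007
beam 3: φ=-45°, α=165°
  dir = (cos 165°, sin 165°) = (-0.9659, 0.2588); from cell (4,4)
  next x-line at t=0.8593, next y-line at t=3.0137; Δt_x=1.0353, Δt_y=3.8637
    x: enter (3,4) at t=0.8593
    x: enter (2,4) at t=1.8946
    x: enter (1,4) at t=2.9298 ← occupied
  → r_3 = 2.9298
beam 4: φ=0°, α=210°
  dir = (cos 210°, sin 210°) = (-0.8660, -0.5000); from cell (4,4)
  next x-line at t=0.9584, next y-line at t=0.4400; Δt_x=1.1547, Δt_y=2.0000
    y: enter (4,3) at t=0.4400
    x: enter (3,3) at t=0.9584
    x: enter (2,3) at t=2.1131
    y: enter (2,2) at t=2.4400
    x: enter (1,2) at t=3.2678
    x: enter (0,2) at t=4.4225 ← occupied
  → r_4 = 4.4225
beam 5: φ=45°, α=255°
  dir = (cos 255°, sin 255°) = (-0.2588, -0.9659); from cell (4,4)
  next x-line at t=3.2069, next y-line at t=0.2278; Δt_x=3.8637, Δt_y=1.0353
    y: enter (4,3) at t=0.2278
    y: enter (4,2) at t=1.2630
    y: enter (4,1) at t=2.2983
    x: enter (3,1) at t=3.2069
    y: enter (3,0) at t=3.3336 ← occupied
  → r_5 = 3.3336
beam 6: φ=90°, α=300°
  dir = (cos 300°, sin 300°) = (0.5000, -0.8660); from cell (4,4)
  next x-line at t=0.3400, next y-line at t=0.2540; Δt_x=2.0000, Δt_y=1.1547
    y: enter (4,3) at t=0.2540
    x: enter (5,3) at t=0.3400
    y: enter (5,2) at t=1.4087
    x: enter (6,2) at t=2.3400
    y: enter (6,1) at t=2.5634
    y: enter (6,0) at t=3.7181 ← occupied
  → r_6 = 3.7181
beam 7: φ=135°, α=345°
  dir = (cos 345°, sin 345°) = (0.9659, -0.2588); from cell (4,4)
  next x-line at t=0.1760, next y-line at t=0.8500; Δt_x=1.0353, Δt_y=3.8637
    x: enter (5,4) at t=0.1760
    y: enter (5,3) at t=0.8500
    x: enter (6,3) at t=1.2113
    x: enter (7,3) at t=2.2465 ← occupied
  → r_7 = 2.2465

ranges = [0.8075, 0.9007, 2.9298, 4.4225, 3.3336, 3.7181, 2.2465]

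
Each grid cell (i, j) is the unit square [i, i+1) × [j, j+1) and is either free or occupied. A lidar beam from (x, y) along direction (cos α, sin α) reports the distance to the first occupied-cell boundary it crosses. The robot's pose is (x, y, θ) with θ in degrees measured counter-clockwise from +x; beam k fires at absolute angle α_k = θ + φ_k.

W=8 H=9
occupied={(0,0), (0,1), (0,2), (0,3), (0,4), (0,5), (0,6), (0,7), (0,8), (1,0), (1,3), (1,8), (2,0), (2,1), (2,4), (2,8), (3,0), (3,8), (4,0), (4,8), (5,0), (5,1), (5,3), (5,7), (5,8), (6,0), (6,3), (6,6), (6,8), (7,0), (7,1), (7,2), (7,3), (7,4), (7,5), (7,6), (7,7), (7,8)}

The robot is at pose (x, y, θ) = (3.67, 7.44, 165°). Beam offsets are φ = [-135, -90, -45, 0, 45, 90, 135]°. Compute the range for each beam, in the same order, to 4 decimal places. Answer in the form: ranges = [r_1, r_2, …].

beam 1: φ=-135°, α=30°
  cosα=0.8660 sinα=0.5000 | (3,7) | tMaxX 0.3811 tMaxY 1.1200 | tΔX 1.1547 tΔY 2.0000
    t=0.3811 [x] (4,7)
    t=1.1200 [y] (4,8) — stop
  → r_1 = 1.1200
beam 2: φ=-90°, α=75°
  cosα=0.2588 sinα=0.9659 | (3,7) | tMaxX 1.2750 tMaxY 0.5798 | tΔX 3.8637 tΔY 1.0353
    t=0.5798 [y] (3,8) — stop
  → r_2 = 0.5798
beam 3: φ=-45°, α=120°
  cosα=-0.5000 sinα=0.8660 | (3,7) | tMaxX 1.3400 tMaxY 0.6466 | tΔX 2.0000 tΔY 1.1547
    t=0.6466 [y] (3,8) — stop
  → r_3 = 0.6466
beam 4: φ=0°, α=165°
  cosα=-0.9659 sinα=0.2588 | (3,7) | tMaxX 0.6936 tMaxY 2.1637 | tΔX 1.0353 tΔY 3.8637
    t=0.6936 [x] (2,7)
    t=1.7289 [x] (1,7)
    t=2.1637 [y] (1,8) — stop
  → r_4 = 2.1637
beam 5: φ=45°, α=210°
  cosα=-0.8660 sinα=-0.5000 | (3,7) | tMaxX 0.7736 tMaxY 0.8800 | tΔX 1.1547 tΔY 2.0000
    t=0.7736 [x] (2,7)
    t=0.8800 [y] (2,6)
    t=1.9283 [x] (1,6)
    t=2.8800 [y] (1,5)
    t=3.0831 [x] (0,5) — stop
  → r_5 = 3.0831
beam 6: φ=90°, α=255°
  cosα=-0.2588 sinα=-0.9659 | (3,7) | tMaxX 2.5887 tMaxY 0.4555 | tΔX 3.8637 tΔY 1.0353
    t=0.4555 [y] (3,6)
    t=1.4908 [y] (3,5)
    t=2.5261 [y] (3,4)
    t=2.5887 [x] (2,4) — stop
  → r_6 = 2.5887
beam 7: φ=135°, α=300°
  cosα=0.5000 sinα=-0.8660 | (3,7) | tMaxX 0.6600 tMaxY 0.5081 | tΔX 2.0000 tΔY 1.1547
    t=0.5081 [y] (3,6)
    t=0.6600 [x] (4,6)
    t=1.6628 [y] (4,5)
    t=2.6600 [x] (5,5)
    t=2.8175 [y] (5,4)
    t=3.9722 [y] (5,3) — stop
  → r_7 = 3.9722

ranges = [1.1200, 0.5798, 0.6466, 2.1637, 3.0831, 2.5887, 3.9722]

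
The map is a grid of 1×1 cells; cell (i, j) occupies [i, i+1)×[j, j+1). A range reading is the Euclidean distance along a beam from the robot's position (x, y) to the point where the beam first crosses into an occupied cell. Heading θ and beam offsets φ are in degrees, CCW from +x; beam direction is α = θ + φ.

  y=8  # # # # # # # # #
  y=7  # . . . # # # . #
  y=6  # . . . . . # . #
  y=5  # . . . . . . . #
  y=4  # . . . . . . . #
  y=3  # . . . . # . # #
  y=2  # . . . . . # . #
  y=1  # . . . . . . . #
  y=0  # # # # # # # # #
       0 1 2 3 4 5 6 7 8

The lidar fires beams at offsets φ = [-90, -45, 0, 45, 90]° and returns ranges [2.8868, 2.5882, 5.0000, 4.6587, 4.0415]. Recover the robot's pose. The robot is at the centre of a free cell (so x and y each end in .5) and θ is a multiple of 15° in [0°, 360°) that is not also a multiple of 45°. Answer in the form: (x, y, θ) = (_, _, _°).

Enumerate (i+0.5, j+0.5, θ) over the 42 free cells and 16 admissible headings. For each, cast all 5 beams and compare to the given ranges.
  (1.5, 7.5, 120°): beam 1 = 1.0000 ≠ 2.8868 ✗
  (1.5, 7.5, 255°): beam 1 = 0.5176 ≠ 2.8868 ✗
  (1.5, 7.5, 330°): beam 1 = 1.0000 ≠ 2.8868 ✗
  (7.5, 4.5, 285°): beam 1 = 1.9319 ≠ 2.8868 ✗
  …
  (3.5, 5.5, 240°): r_1=2.8868, r_2=2.5882, r_3=5.0000, r_4=4.6587, r_5=4.0415 — all match ✓
No second candidate reproduces the full scan.

(x, y, θ) = (3.5, 5.5, 240°)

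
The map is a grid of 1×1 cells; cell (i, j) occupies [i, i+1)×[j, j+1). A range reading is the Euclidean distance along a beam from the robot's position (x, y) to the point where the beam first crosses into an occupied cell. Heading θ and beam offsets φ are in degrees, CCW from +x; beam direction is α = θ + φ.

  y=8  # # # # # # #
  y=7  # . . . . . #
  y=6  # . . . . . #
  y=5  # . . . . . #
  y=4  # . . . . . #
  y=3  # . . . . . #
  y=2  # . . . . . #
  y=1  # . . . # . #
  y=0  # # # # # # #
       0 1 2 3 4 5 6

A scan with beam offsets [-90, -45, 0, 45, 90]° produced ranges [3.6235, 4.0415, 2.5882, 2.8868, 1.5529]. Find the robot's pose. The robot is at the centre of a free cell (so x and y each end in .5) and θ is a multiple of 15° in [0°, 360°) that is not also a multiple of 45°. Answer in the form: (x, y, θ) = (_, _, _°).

(x, y, θ) = (2.5, 5.5, 75°)

Candidates: 34 free-cell centres × 16 headings = 544 poses. Raycast each; keep the one whose scan matches to 4 dp.
  (5.5, 5.5, 60°): beam 1 = 0.5774 ≠ 3.6235 ✗
  (2.5, 3.5, 195°): beam 1 = 4.6587 ≠ 3.6235 ✗
  (2.5, 1.5, 330°): beam 1 = 0.5774 ≠ 3.6235 ✗
  …
  (2.5, 5.5, 75°): r_1=3.6235, r_2=4.0415, r_3=2.5882, r_4=2.8868, r_5=1.5529 — all match ✓
Unique over the lattice → pose = (2.5, 5.5, 75°).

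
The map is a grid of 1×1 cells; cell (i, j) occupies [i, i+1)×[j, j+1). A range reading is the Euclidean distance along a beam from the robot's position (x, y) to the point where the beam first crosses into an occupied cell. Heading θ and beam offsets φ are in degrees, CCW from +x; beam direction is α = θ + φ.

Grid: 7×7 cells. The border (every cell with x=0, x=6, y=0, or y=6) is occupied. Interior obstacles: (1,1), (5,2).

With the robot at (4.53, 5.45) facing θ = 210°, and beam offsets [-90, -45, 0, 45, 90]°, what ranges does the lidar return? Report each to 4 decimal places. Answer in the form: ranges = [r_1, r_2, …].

beam 1: φ=-90°, α=120°
  cosα=-0.5000 sinα=0.8660 | (4,5) | tMaxX 1.0600 tMaxY 0.6351 | tΔX 2.0000 tΔY 1.1547
    t=0.6351 [y] (4,6) — stop
  → r_1 = 0.6351
beam 2: φ=-45°, α=165°
  cosα=-0.9659 sinα=0.2588 | (4,5) | tMaxX 0.5487 tMaxY 2.1250 | tΔX 1.0353 tΔY 3.8637
    t=0.5487 [x] (3,5)
    t=1.5840 [x] (2,5)
    t=2.1250 [y] (2,6) — stop
  → r_2 = 2.1250
beam 3: φ=0°, α=210°
  cosα=-0.8660 sinα=-0.5000 | (4,5) | tMaxX 0.6120 tMaxY 0.9000 | tΔX 1.1547 tΔY 2.0000
    t=0.6120 [x] (3,5)
    t=0.9000 [y] (3,4)
    t=1.7667 [x] (2,4)
    t=2.9000 [y] (2,3)
    t=2.9214 [x] (1,3)
    t=4.0761 [x] (0,3) — stop
  → r_3 = 4.0761
beam 4: φ=45°, α=255°
  cosα=-0.2588 sinα=-0.9659 | (4,5) | tMaxX 2.0478 tMaxY 0.4659 | tΔX 3.8637 tΔY 1.0353
    t=0.4659 [y] (4,4)
    t=1.5012 [y] (4,3)
    t=2.0478 [x] (3,3)
    t=2.5364 [y] (3,2)
    t=3.5717 [y] (3,1)
    t=4.6070 [y] (3,0) — stop
  → r_4 = 4.6070
beam 5: φ=90°, α=300°
  cosα=0.5000 sinα=-0.8660 | (4,5) | tMaxX 0.9400 tMaxY 0.5196 | tΔX 2.0000 tΔY 1.1547
    t=0.5196 [y] (4,4)
    t=0.9400 [x] (5,4)
    t=1.6743 [y] (5,3)
    t=2.8290 [y] (5,2) — stop
  → r_5 = 2.8290

ranges = [0.6351, 2.1250, 4.0761, 4.6070, 2.8290]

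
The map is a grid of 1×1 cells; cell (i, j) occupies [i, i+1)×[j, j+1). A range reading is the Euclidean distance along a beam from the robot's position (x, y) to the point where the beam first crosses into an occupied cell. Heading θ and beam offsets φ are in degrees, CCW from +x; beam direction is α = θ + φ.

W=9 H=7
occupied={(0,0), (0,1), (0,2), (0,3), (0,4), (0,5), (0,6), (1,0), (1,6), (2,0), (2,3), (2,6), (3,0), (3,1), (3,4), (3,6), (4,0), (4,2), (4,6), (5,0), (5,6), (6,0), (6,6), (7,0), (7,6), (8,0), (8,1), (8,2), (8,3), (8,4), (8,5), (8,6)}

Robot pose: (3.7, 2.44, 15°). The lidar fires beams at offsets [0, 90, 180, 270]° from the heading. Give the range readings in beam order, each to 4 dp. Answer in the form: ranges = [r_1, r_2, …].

ranges = [0.3106, 1.6150, 2.7952, 0.4555]

beam 1: φ=0°, α=15°
  cosα=0.9659 sinα=0.2588 | (3,2) | tMaxX 0.3106 tMaxY 2.1637 | tΔX 1.0353 tΔY 3.8637
    t=0.3106 [x] (4,2) — stop
  → r_1 = 0.3106
beam 2: φ=90°, α=105°
  cosα=-0.2588 sinα=0.9659 | (3,2) | tMaxX 2.7046 tMaxY 0.5798 | tΔX 3.8637 tΔY 1.0353
    t=0.5798 [y] (3,3)
    t=1.6150 [y] (3,4) — stop
  → r_2 = 1.6150
beam 3: φ=180°, α=195°
  cosα=-0.9659 sinα=-0.2588 | (3,2) | tMaxX 0.7247 tMaxY 1.7000 | tΔX 1.0353 tΔY 3.8637
    t=0.7247 [x] (2,2)
    t=1.7000 [y] (2,1)
    t=1.7600 [x] (1,1)
    t=2.7952 [x] (0,1) — stop
  → r_3 = 2.7952
beam 4: φ=270°, α=285°
  cosα=0.2588 sinα=-0.9659 | (3,2) | tMaxX 1.1591 tMaxY 0.4555 | tΔX 3.8637 tΔY 1.0353
    t=0.4555 [y] (3,1) — stop
  → r_4 = 0.4555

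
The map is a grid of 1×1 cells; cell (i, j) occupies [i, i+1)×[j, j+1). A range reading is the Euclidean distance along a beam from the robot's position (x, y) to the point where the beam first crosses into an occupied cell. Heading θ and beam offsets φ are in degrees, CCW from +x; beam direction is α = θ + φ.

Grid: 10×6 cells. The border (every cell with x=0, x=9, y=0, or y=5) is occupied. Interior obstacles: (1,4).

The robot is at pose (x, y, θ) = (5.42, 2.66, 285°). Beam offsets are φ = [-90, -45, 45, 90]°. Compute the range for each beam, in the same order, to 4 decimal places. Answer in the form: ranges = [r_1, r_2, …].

ranges = [4.5759, 1.9168, 3.3200, 3.7063]

beam 1: φ=-90°, α=195°
  cosα=-0.9659 sinα=-0.2588 | (5,2) | tMaxX 0.4348 tMaxY 2.5500 | tΔX 1.0353 tΔY 3.8637
    t=0.4348 [x] (4,2)
    t=1.4701 [x] (3,2)
    t=2.5054 [x] (2,2)
    t=2.5500 [y] (2,1)
    t=3.5406 [x] (1,1)
    t=4.5759 [x] (0,1) — stop
  → r_1 = 4.5759
beam 2: φ=-45°, α=240°
  cosα=-0.5000 sinα=-0.8660 | (5,2) | tMaxX 0.8400 tMaxY 0.7621 | tΔX 2.0000 tΔY 1.1547
    t=0.7621 [y] (5,1)
    t=0.8400 [x] (4,1)
    t=1.9168 [y] (4,0) — stop
  → r_2 = 1.9168
beam 3: φ=45°, α=330°
  cosα=0.8660 sinα=-0.5000 | (5,2) | tMaxX 0.6697 tMaxY 1.3200 | tΔX 1.1547 tΔY 2.0000
    t=0.6697 [x] (6,2)
    t=1.3200 [y] (6,1)
    t=1.8244 [x] (7,1)
    t=2.9791 [x] (8,1)
    t=3.3200 [y] (8,0) — stop
  → r_3 = 3.3200
beam 4: φ=90°, α=15°
  cosα=0.9659 sinα=0.2588 | (5,2) | tMaxX 0.6005 tMaxY 1.3137 | tΔX 1.0353 tΔY 3.8637
    t=0.6005 [x] (6,2)
    t=1.3137 [y] (6,3)
    t=1.6357 [x] (7,3)
    t=2.6710 [x] (8,3)
    t=3.7063 [x] (9,3) — stop
  → r_4 = 3.7063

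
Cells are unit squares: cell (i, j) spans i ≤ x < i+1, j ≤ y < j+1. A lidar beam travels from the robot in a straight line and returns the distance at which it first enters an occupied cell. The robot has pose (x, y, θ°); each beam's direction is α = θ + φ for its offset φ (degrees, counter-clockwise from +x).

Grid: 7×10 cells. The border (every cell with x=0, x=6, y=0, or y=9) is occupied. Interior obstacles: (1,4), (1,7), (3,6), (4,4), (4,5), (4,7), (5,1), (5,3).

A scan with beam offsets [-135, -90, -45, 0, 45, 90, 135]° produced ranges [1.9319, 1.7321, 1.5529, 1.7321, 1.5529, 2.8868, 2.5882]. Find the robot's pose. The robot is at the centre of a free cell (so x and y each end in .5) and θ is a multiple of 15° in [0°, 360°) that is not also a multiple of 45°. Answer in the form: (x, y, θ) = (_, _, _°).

(x, y, θ) = (2.5, 2.5, 240°)

Candidates: 32 free-cell centres × 16 headings = 512 poses. Raycast each; keep the one whose scan matches to 4 dp.
  (2.5, 3.5, 300°): beam 1 = 1.5529 ≠ 1.9319 ✗
  (3.5, 4.5, 255°): beam 1 = 3.0000 ≠ 1.9319 ✗
  (2.5, 8.5, 120°): beam 2 = 1.0000 ≠ 1.7321 ✗
  (4.5, 6.5, 75°): beam 1 = 0.5774 ≠ 1.9319 ✗
  (3.5, 2.5, 150°): beam 3 = 6.7293 ≠ 1.5529 ✗
  …
  (2.5, 2.5, 240°): r_1=1.9319, r_2=1.7321, r_3=1.5529, r_4=1.7321, r_5=1.5529, r_6=2.8868, r_7=2.5882 — all match ✓
Only this pose fits every beam.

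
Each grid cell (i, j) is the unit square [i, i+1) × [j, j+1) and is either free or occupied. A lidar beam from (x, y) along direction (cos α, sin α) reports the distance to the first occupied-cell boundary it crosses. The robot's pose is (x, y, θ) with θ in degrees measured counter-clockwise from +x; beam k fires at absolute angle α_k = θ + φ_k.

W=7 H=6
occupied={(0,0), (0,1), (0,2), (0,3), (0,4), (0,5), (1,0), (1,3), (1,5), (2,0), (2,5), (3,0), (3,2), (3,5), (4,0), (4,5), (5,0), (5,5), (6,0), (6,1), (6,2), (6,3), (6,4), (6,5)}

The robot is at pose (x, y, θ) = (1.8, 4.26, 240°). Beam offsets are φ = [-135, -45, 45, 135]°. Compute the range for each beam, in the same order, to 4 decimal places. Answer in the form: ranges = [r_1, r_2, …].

beam 1: φ=-135°, α=105°
  cosα=-0.2588 sinα=0.9659 | (1,4) | tMaxX 3.0910 tMaxY 0.7661 | tΔX 3.8637 tΔY 1.0353
    t=0.7661 [y] (1,5) — stop
  → r_1 = 0.7661
beam 2: φ=-45°, α=195°
  cosα=-0.9659 sinα=-0.2588 | (1,4) | tMaxX 0.8282 tMaxY 1.0046 | tΔX 1.0353 tΔY 3.8637
    t=0.8282 [x] (0,4) — stop
  → r_2 = 0.8282
beam 3: φ=45°, α=285°
  cosα=0.2588 sinα=-0.9659 | (1,4) | tMaxX 0.7727 tMaxY 0.2692 | tΔX 3.8637 tΔY 1.0353
    t=0.2692 [y] (1,3) — stop
  → r_3 = 0.2692
beam 4: φ=135°, α=15°
  cosα=0.9659 sinα=0.2588 | (1,4) | tMaxX 0.2071 tMaxY 2.8591 | tΔX 1.0353 tΔY 3.8637
    t=0.2071 [x] (2,4)
    t=1.2423 [x] (3,4)
    t=2.2776 [x] (4,4)
    t=2.8591 [y] (4,5) — stop
  → r_4 = 2.8591

ranges = [0.7661, 0.8282, 0.2692, 2.8591]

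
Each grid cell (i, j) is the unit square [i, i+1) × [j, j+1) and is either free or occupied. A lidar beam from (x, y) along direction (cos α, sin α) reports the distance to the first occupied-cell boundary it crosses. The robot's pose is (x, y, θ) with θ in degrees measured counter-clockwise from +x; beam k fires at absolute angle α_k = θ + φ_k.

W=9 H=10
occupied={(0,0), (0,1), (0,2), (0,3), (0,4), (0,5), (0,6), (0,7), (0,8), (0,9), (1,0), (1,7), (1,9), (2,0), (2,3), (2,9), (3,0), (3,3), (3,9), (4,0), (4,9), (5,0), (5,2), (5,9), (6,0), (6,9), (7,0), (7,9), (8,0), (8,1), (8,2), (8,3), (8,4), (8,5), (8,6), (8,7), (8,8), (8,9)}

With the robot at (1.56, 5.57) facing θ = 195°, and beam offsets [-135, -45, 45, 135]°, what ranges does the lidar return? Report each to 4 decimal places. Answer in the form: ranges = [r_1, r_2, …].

ranges = [3.9606, 0.6466, 1.1200, 7.4363]

beam 1: φ=-135°, α=60°
  cosα=0.5000 sinα=0.8660 | (1,5) | tMaxX 0.8800 tMaxY 0.4965 | tΔX 2.0000 tΔY 1.1547
    t=0.4965 [y] (1,6)
    t=0.8800 [x] (2,6)
    t=1.6512 [y] (2,7)
    t=2.8059 [y] (2,8)
    t=2.8800 [x] (3,8)
    t=3.9606 [y] (3,9) — stop
  → r_1 = 3.9606
beam 2: φ=-45°, α=150°
  cosα=-0.8660 sinα=0.5000 | (1,5) | tMaxX 0.6466 tMaxY 0.8600 | tΔX 1.1547 tΔY 2.0000
    t=0.6466 [x] (0,5) — stop
  → r_2 = 0.6466
beam 3: φ=45°, α=240°
  cosα=-0.5000 sinα=-0.8660 | (1,5) | tMaxX 1.1200 tMaxY 0.6582 | tΔX 2.0000 tΔY 1.1547
    t=0.6582 [y] (1,4)
    t=1.1200 [x] (0,4) — stop
  → r_3 = 1.1200
beam 4: φ=135°, α=330°
  cosα=0.8660 sinα=-0.5000 | (1,5) | tMaxX 0.5081 tMaxY 1.1400 | tΔX 1.1547 tΔY 2.0000
    t=0.5081 [x] (2,5)
    t=1.1400 [y] (2,4)
    t=1.6628 [x] (3,4)
    t=2.8175 [x] (4,4)
    t=3.1400 [y] (4,3)
    t=3.9722 [x] (5,3)
    t=5.1269 [x] (6,3)
    t=5.1400 [y] (6,2)
    t=6.2816 [x] (7,2)
    t=7.1400 [y] (7,1)
    t=7.4363 [x] (8,1) — stop
  → r_4 = 7.4363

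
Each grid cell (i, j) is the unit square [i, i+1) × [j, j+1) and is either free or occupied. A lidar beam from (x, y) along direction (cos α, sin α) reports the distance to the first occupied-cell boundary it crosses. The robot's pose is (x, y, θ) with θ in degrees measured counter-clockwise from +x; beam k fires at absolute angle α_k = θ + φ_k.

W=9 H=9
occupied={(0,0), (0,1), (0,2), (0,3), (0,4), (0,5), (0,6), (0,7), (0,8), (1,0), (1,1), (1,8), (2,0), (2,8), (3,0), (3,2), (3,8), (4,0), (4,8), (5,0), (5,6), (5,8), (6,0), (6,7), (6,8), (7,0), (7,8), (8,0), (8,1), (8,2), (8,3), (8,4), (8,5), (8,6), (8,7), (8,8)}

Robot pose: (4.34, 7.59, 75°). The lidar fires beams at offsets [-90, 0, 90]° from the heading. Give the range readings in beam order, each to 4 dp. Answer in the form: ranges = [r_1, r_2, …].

beam 1: φ=-90°, α=345°
  direction (0.9659, -0.2588); cell (4,7); t to first gridline: x 0.6833, y 2.2796 (then +1.0353 / +3.8637)
    (5,7) via x @ 0.6833
    (6,7) via x @ 1.7186  # hit
  → r_1 = 1.7186
beam 2: φ=0°, α=75°
  direction (0.2588, 0.9659); cell (4,7); t to first gridline: x 2.5500, y 0.4245 (then +3.8637 / +1.0353)
    (4,8) via y @ 0.4245  # hit
  → r_2 = 0.4245
beam 3: φ=90°, α=165°
  direction (-0.9659, 0.2588); cell (4,7); t to first gridline: x 0.3520, y 1.5841 (then +1.0353 / +3.8637)
    (3,7) via x @ 0.3520
    (2,7) via x @ 1.3873
    (2,8) via y @ 1.5841  # hit
  → r_3 = 1.5841

ranges = [1.7186, 0.4245, 1.5841]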